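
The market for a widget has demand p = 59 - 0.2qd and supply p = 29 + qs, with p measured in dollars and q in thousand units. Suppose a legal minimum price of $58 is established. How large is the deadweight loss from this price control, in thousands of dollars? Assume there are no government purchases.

240

Rearranging demand gives qd = 295 - 5p; rearranging supply gives qs = p - 29. In a free market, 295 - 5p = p - 29 gives the equilibrium p* = 54, q* = 25.
Since 58 > 54, the floor is binding.
At p = 58: qd = 295 - 5·58 = 5 and qs = 58 - 29 = 29.
Quantity traded falls to 5. At q = 5 the demand price is (295 - 5)/5 = 58 and the supply price is 29 + 5 = 34.
Deadweight loss = ½ · (58 - 34) · (25 - 5) = ½ · 24 · 20 = 240.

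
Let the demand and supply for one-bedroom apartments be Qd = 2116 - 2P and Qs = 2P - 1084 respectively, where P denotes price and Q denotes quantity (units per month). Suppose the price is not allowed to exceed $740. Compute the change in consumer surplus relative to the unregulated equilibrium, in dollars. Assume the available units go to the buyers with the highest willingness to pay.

In a free market, 2116 - 2P = 2P - 1084 gives the equilibrium P* = 800, Q* = 516.
Since 740 < 800, the ceiling is binding.
At P = 740: Qd = 2116 - 2·740 = 636 and Qs = 2·740 - 1084 = 396.
Consumer surplus without the control is ½ · (1058 - 800) · 516 = 66564.
With the ceiling, 396 units are sold at 740 (assume they go to the highest-value buyers). The demand price at Q = 396 is 860, so CS = ½ · [(1058 - 740) + (860 - 740)] · 396 = 86724.
Change in consumer surplus = 86724 - 66564 = 20160.

20160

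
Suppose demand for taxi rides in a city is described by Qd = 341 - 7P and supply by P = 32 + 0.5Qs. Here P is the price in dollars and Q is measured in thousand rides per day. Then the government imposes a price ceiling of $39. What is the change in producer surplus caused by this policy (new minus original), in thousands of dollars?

Rearranging supply gives Qs = 2P - 64. Setting quantity demanded equal to quantity supplied, 341 - 7P = 2P - 64, gives P* = 45 and Q* = 26.
Since 39 < 45, the ceiling is binding.
At P = 39: Qd = 341 - 7·39 = 68 and Qs = 2·39 - 64 = 14.
Producer surplus without the control is ½ · (45 - 32) · 26 = 169.
With the ceiling, producers sell 14 units at 39, so PS = ½ · (39 - 32) · 14 = 49.
Change in producer surplus = 49 - 169 = -120.

-120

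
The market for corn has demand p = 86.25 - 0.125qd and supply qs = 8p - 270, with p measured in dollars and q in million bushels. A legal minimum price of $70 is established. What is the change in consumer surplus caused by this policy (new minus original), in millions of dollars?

Rearranging demand gives qd = 690 - 8p. Equilibrium: 690 - 8p = 8p - 270, so 960 = 16p and p* = 60, q* = 210.
Since 70 > 60, the floor is binding.
At p = 70: qd = 690 - 8·70 = 130 and qs = 8·70 - 270 = 290.
Consumer surplus without the control is ½ · (86.25 - 60) · 210 = 2756.25.
With the floor, consumers buy 130 units at 70, so CS = ½ · (86.25 - 70) · 130 = 1056.25.
Change in consumer surplus = 1056.25 - 2756.25 = -1700.

-1700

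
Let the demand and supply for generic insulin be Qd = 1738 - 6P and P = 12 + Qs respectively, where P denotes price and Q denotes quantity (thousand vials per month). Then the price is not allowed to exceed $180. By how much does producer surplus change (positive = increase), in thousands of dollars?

-14210

Rearranging supply gives Qs = P - 12. Without the control the market clears where 1738 - 6P = P - 12, i.e. P* = 250 and Q* = 238.
The ceiling of 180 is below the equilibrium price 250, so it binds.
At P = 180: Qd = 1738 - 6·180 = 658 and Qs = 180 - 12 = 168.
Producer surplus without the control is ½ · (250 - 12) · 238 = 28322.
With the ceiling, producers sell 168 units at 180, so PS = ½ · (180 - 12) · 168 = 14112.
Change in producer surplus = 14112 - 28322 = -14210.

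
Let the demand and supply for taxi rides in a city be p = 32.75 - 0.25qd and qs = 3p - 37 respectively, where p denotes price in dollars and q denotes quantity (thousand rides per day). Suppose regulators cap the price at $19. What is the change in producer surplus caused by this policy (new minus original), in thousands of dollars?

-137.5

Rearranging demand gives qd = 131 - 4p. Without the control the market clears where 131 - 4p = 3p - 37, i.e. p* = 24 and q* = 35.
Because the ceiling (19) lies below the market-clearing price, it is binding.
At p = 19: qd = 131 - 4·19 = 55 and qs = 3·19 - 37 = 20.
Producer surplus without the control is ½ · (24 - 37/3) · 35 = 1225/6.
With the ceiling, producers sell 20 units at 19, so PS = ½ · (19 - 37/3) · 20 = 200/3.
Change in producer surplus = 200/3 - 1225/6 = -137.5.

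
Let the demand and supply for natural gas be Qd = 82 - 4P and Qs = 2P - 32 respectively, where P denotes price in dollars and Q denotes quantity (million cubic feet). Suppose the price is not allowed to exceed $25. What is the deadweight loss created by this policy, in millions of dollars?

0

Setting quantity demanded equal to quantity supplied, 82 - 4P = 2P - 32, gives P* = 19 and Q* = 6.
Since 25 is above P* = 19, the ceiling does not bind and the free-market outcome prevails.
Since the control does not bind, no trades are prevented and deadweight loss is zero.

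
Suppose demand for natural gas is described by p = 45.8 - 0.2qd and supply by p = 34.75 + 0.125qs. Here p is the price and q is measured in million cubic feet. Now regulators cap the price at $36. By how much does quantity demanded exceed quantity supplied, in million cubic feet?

39

Rearranging demand gives qd = 229 - 5p; rearranging supply gives qs = 8p - 278. In a free market, 229 - 5p = 8p - 278 gives the equilibrium p* = 39, q* = 34.
Since 36 < 39, the ceiling is binding.
At p = 36: qd = 229 - 5·36 = 49 and qs = 8·36 - 278 = 10.
Shortage = qd - qs = 49 - 10 = 39.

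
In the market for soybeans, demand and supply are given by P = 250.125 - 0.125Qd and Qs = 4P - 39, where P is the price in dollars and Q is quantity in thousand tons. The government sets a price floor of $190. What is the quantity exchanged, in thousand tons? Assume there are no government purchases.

Rearranging demand gives Qd = 2001 - 8P. Equilibrium: 2001 - 8P = 4P - 39, so 2040 = 12P and P* = 170, Q* = 641.
Because the floor (190) lies above the market-clearing price, it is binding.
At P = 190: Qd = 2001 - 8·190 = 481 and Qs = 4·190 - 39 = 721.
The quantity actually transacted is the short side, demand: 481.

481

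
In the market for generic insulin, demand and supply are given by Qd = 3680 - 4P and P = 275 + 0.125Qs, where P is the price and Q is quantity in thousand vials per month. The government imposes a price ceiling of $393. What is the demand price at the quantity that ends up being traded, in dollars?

684

Rearranging supply gives Qs = 8P - 2200. Without the control the market clears where 3680 - 4P = 8P - 2200, i.e. P* = 490 and Q* = 1720.
The ceiling of 393 is below the equilibrium price 490, so it binds.
At P = 393: Qd = 3680 - 4·393 = 2108 and Qs = 8·393 - 2200 = 944.
Only 944 units reach the market. On the demand curve, the marginal buyer's willingness to pay at Q = 944 is (3680 - 944)/4 = 684.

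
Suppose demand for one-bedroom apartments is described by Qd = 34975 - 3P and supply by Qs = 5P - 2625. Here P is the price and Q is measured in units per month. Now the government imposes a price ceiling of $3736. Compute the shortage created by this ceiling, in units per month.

In a free market, 34975 - 3P = 5P - 2625 gives the equilibrium P* = 4700, Q* = 20875.
Because the ceiling (3736) lies below the market-clearing price, it is binding.
At P = 3736: Qd = 34975 - 3·3736 = 23767 and Qs = 5·3736 - 2625 = 16055.
Shortage = Qd - Qs = 23767 - 16055 = 7712.

7712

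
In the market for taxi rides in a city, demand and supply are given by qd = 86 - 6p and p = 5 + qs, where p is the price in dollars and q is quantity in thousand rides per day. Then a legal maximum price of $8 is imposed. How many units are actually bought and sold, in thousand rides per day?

Rearranging supply gives qs = p - 5. Without the control the market clears where 86 - 6p = p - 5, i.e. p* = 13 and q* = 8.
The ceiling of 8 is below the equilibrium price 13, so it binds.
At p = 8: qd = 86 - 6·8 = 38 and qs = 8 - 5 = 3.
The quantity actually transacted is the short side, supply: 3.

3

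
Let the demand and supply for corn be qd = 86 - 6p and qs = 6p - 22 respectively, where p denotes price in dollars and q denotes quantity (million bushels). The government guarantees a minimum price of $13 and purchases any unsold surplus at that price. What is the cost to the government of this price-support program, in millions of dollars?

In a free market, 86 - 6p = 6p - 22 gives the equilibrium p* = 9, q* = 32.
Because the floor (13) lies above the market-clearing price, it is binding.
At p = 13: qd = 86 - 6·13 = 8 and qs = 6·13 - 22 = 56.
Surplus = qs - qd = 48.
Government expenditure = surplus × support price = 48 × 13 = 624.

624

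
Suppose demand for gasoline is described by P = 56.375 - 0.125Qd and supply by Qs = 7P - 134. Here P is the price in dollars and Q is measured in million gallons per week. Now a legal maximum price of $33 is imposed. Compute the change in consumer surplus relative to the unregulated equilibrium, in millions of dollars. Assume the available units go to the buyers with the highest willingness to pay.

Rearranging demand gives Qd = 451 - 8P. In a free market, 451 - 8P = 7P - 134 gives the equilibrium P* = 39, Q* = 139.
Because the ceiling (33) lies below the market-clearing price, it is binding.
At P = 33: Qd = 451 - 8·33 = 187 and Qs = 7·33 - 134 = 97.
Consumer surplus without the control is ½ · (56.375 - 39) · 139 = 1207.5625.
With the ceiling, 97 units are sold at 33 (assume they go to the highest-value buyers). The demand price at Q = 97 is 44.25, so CS = ½ · [(56.375 - 33) + (44.25 - 33)] · 97 = 1679.3125.
Change in consumer surplus = 1679.3125 - 1207.5625 = 471.75.

471.75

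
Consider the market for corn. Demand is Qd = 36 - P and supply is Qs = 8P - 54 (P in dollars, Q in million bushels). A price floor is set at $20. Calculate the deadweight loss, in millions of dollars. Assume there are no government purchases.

56.25

Equilibrium: 36 - P = 8P - 54, so 90 = 9P and P* = 10, Q* = 26.
Because the floor (20) lies above the market-clearing price, it is binding.
At P = 20: Qd = 36 - 20 = 16 and Qs = 8·20 - 54 = 106.
Quantity traded falls to 16. At Q = 16 the demand price is 36 - 16 = 20 and the supply price is (54 + 16)/8 = 8.75.
Deadweight loss = ½ · (20 - 8.75) · (26 - 16) = ½ · 11.25 · 10 = 56.25.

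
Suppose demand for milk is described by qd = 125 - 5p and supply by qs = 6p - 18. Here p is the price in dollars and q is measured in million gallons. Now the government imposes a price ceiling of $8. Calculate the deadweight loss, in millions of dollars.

Without the control the market clears where 125 - 5p = 6p - 18, i.e. p* = 13 and q* = 60.
The ceiling of 8 is below the equilibrium price 13, so it binds.
At p = 8: qd = 125 - 5·8 = 85 and qs = 6·8 - 18 = 30.
Quantity traded falls to 30. At q = 30 the demand price is (125 - 30)/5 = 19 and the supply price is (18 + 30)/6 = 8.
Deadweight loss = ½ · (19 - 8) · (60 - 30) = ½ · 11 · 30 = 165.

165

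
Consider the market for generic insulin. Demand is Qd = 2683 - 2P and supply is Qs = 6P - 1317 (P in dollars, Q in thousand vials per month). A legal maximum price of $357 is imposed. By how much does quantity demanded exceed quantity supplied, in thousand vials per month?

1144

Setting quantity demanded equal to quantity supplied, 2683 - 2P = 6P - 1317, gives P* = 500 and Q* = 1683.
Since 357 < 500, the ceiling is binding.
At P = 357: Qd = 2683 - 2·357 = 1969 and Qs = 6·357 - 1317 = 825.
Shortage = Qd - Qs = 1969 - 825 = 1144.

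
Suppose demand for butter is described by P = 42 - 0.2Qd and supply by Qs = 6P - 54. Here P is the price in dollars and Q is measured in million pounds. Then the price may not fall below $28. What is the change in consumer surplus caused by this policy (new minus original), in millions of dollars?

Rearranging demand gives Qd = 210 - 5P. In a free market, 210 - 5P = 6P - 54 gives the equilibrium P* = 24, Q* = 90.
Because the floor (28) lies above the market-clearing price, it is binding.
At P = 28: Qd = 210 - 5·28 = 70 and Qs = 6·28 - 54 = 114.
Consumer surplus without the control is ½ · (42 - 24) · 90 = 810.
With the floor, consumers buy 70 units at 28, so CS = ½ · (42 - 28) · 70 = 490.
Change in consumer surplus = 490 - 810 = -320.

-320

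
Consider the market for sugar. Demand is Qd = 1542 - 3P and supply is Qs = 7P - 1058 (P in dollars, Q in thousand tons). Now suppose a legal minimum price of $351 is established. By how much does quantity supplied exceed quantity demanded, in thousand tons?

910

In a free market, 1542 - 3P = 7P - 1058 gives the equilibrium P* = 260, Q* = 762.
The floor of 351 is above the equilibrium price 260, so it binds.
At P = 351: Qd = 1542 - 3·351 = 489 and Qs = 7·351 - 1058 = 1399.
Surplus = Qs - Qd = 1399 - 489 = 910.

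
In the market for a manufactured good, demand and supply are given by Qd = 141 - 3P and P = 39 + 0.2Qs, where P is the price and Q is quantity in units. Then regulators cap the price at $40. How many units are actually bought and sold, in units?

Rearranging supply gives Qs = 5P - 195. Without the control the market clears where 141 - 3P = 5P - 195, i.e. P* = 42 and Q* = 15.
The ceiling of 40 is below the equilibrium price 42, so it binds.
At P = 40: Qd = 141 - 3·40 = 21 and Qs = 5·40 - 195 = 5.
The quantity actually transacted is the short side, supply: 5.

5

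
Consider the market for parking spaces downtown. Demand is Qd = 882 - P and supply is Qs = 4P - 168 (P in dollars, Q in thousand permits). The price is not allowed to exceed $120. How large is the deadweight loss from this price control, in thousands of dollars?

Equilibrium: 882 - P = 4P - 168, so 1050 = 5P and P* = 210, Q* = 672.
The ceiling of 120 is below the equilibrium price 210, so it binds.
At P = 120: Qd = 882 - 120 = 762 and Qs = 4·120 - 168 = 312.
Quantity traded falls to 312. At Q = 312 the demand price is 882 - 312 = 570 and the supply price is (168 + 312)/4 = 120.
Deadweight loss = ½ · (570 - 120) · (672 - 312) = ½ · 450 · 360 = 81000.

81000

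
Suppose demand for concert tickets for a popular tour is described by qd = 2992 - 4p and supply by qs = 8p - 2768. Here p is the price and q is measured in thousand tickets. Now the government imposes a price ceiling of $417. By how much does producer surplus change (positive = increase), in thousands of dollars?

-51660

Setting quantity demanded equal to quantity supplied, 2992 - 4p = 8p - 2768, gives p* = 480 and q* = 1072.
Because the ceiling (417) lies below the market-clearing price, it is binding.
At p = 417: qd = 2992 - 4·417 = 1324 and qs = 8·417 - 2768 = 568.
Producer surplus without the control is ½ · (480 - 346) · 1072 = 71824.
With the ceiling, producers sell 568 units at 417, so PS = ½ · (417 - 346) · 568 = 20164.
Change in producer surplus = 20164 - 71824 = -51660.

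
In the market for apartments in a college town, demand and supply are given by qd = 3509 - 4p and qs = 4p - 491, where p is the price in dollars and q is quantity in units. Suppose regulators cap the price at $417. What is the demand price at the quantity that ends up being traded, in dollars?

583

In a free market, 3509 - 4p = 4p - 491 gives the equilibrium p* = 500, q* = 1509.
The ceiling of 417 is below the equilibrium price 500, so it binds.
At p = 417: qd = 3509 - 4·417 = 1841 and qs = 4·417 - 491 = 1177.
Only 1177 units reach the market. On the demand curve, the marginal buyer's willingness to pay at q = 1177 is (3509 - 1177)/4 = 583.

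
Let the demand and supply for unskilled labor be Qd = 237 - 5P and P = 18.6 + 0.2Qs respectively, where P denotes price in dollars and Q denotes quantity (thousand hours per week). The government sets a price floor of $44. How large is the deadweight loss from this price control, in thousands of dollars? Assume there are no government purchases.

605

Rearranging supply gives Qs = 5P - 93. Without the control the market clears where 237 - 5P = 5P - 93, i.e. P* = 33 and Q* = 72.
The floor of 44 is above the equilibrium price 33, so it binds.
At P = 44: Qd = 237 - 5·44 = 17 and Qs = 5·44 - 93 = 127.
Quantity traded falls to 17. At Q = 17 the demand price is (237 - 17)/5 = 44 and the supply price is (93 + 17)/5 = 22.
Deadweight loss = ½ · (44 - 22) · (72 - 17) = ½ · 22 · 55 = 605.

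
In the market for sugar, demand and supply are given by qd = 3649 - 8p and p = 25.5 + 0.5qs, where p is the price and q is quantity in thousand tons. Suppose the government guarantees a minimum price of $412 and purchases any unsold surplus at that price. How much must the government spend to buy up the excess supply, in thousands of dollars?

173040

Rearranging supply gives qs = 2p - 51. Without the control the market clears where 3649 - 8p = 2p - 51, i.e. p* = 370 and q* = 689.
The floor of 412 is above the equilibrium price 370, so it binds.
At p = 412: qd = 3649 - 8·412 = 353 and qs = 2·412 - 51 = 773.
Surplus = qs - qd = 420.
Government expenditure = surplus × support price = 420 × 412 = 173040.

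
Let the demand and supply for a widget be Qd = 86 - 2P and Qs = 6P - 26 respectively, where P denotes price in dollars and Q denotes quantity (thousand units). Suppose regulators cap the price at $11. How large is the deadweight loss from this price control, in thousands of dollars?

108

Setting quantity demanded equal to quantity supplied, 86 - 2P = 6P - 26, gives P* = 14 and Q* = 58.
The ceiling of 11 is below the equilibrium price 14, so it binds.
At P = 11: Qd = 86 - 2·11 = 64 and Qs = 6·11 - 26 = 40.
Quantity traded falls to 40. At Q = 40 the demand price is (86 - 40)/2 = 23 and the supply price is (26 + 40)/6 = 11.
Deadweight loss = ½ · (23 - 11) · (58 - 40) = ½ · 12 · 18 = 108.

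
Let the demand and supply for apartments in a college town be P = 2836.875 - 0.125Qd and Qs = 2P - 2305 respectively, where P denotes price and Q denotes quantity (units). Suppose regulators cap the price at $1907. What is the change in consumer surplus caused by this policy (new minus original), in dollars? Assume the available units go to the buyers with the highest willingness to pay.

806924.75

Rearranging demand gives Qd = 22695 - 8P. Setting quantity demanded equal to quantity supplied, 22695 - 8P = 2P - 2305, gives P* = 2500 and Q* = 2695.
Because the ceiling (1907) lies below the market-clearing price, it is binding.
At P = 1907: Qd = 22695 - 8·1907 = 7439 and Qs = 2·1907 - 2305 = 1509.
Consumer surplus without the control is ½ · (2836.875 - 2500) · 2695 = 453939.0625.
With the ceiling, 1509 units are sold at 1907 (assume they go to the highest-value buyers). The demand price at Q = 1509 is 2648.25, so CS = ½ · [(2836.875 - 1907) + (2648.25 - 1907)] · 1509 = 1260863.8125.
Change in consumer surplus = 1260863.8125 - 453939.0625 = 806924.75.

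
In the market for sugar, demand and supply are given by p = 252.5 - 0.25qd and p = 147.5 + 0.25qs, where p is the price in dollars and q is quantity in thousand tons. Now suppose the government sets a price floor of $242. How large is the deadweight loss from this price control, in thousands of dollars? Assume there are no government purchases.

Rearranging demand gives qd = 1010 - 4p; rearranging supply gives qs = 4p - 590. Equilibrium: 1010 - 4p = 4p - 590, so 1600 = 8p and p* = 200, q* = 210.
Because the floor (242) lies above the market-clearing price, it is binding.
At p = 242: qd = 1010 - 4·242 = 42 and qs = 4·242 - 590 = 378.
Quantity traded falls to 42. At q = 42 the demand price is (1010 - 42)/4 = 242 and the supply price is (590 + 42)/4 = 158.
Deadweight loss = ½ · (242 - 158) · (210 - 42) = ½ · 84 · 168 = 7056.

7056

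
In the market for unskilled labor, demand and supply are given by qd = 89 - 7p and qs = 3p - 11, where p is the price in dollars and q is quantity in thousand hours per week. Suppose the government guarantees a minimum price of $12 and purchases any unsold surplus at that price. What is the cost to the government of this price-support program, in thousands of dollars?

Without the control the market clears where 89 - 7p = 3p - 11, i.e. p* = 10 and q* = 19.
The floor of 12 is above the equilibrium price 10, so it binds.
At p = 12: qd = 89 - 7·12 = 5 and qs = 3·12 - 11 = 25.
Surplus = qs - qd = 20.
Government expenditure = surplus × support price = 20 × 12 = 240.

240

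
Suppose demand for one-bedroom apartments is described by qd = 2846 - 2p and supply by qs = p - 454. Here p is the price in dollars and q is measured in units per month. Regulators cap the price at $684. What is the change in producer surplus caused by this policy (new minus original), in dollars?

-182208

Equilibrium: 2846 - 2p = p - 454, so 3300 = 3p and p* = 1100, q* = 646.
Because the ceiling (684) lies below the market-clearing price, it is binding.
At p = 684: qd = 2846 - 2·684 = 1478 and qs = 684 - 454 = 230.
Producer surplus without the control is ½ · (1100 - 454) · 646 = 208658.
With the ceiling, producers sell 230 units at 684, so PS = ½ · (684 - 454) · 230 = 26450.
Change in producer surplus = 26450 - 208658 = -182208.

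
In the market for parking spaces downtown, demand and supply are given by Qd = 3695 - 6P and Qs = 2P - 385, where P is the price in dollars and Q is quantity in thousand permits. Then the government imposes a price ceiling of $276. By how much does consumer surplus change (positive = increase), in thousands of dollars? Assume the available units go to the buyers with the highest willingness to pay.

20826

Without the control the market clears where 3695 - 6P = 2P - 385, i.e. P* = 510 and Q* = 635.
Since 276 < 510, the ceiling is binding.
At P = 276: Qd = 3695 - 6·276 = 2039 and Qs = 2·276 - 385 = 167.
Consumer surplus without the control is ½ · (3695/6 - 510) · 635 = 403225/12.
With the ceiling, 167 units are sold at 276 (assume they go to the highest-value buyers). The demand price at Q = 167 is 588, so CS = ½ · [(3695/6 - 276) + (588 - 276)] · 167 = 653137/12.
Change in consumer surplus = 653137/12 - 403225/12 = 20826.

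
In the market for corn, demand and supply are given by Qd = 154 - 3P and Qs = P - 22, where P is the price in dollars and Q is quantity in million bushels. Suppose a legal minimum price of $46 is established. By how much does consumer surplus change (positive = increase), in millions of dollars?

Without the control the market clears where 154 - 3P = P - 22, i.e. P* = 44 and Q* = 22.
Because the floor (46) lies above the market-clearing price, it is binding.
At P = 46: Qd = 154 - 3·46 = 16 and Qs = 46 - 22 = 24.
Consumer surplus without the control is ½ · (154/3 - 44) · 22 = 242/3.
With the floor, consumers buy 16 units at 46, so CS = ½ · (154/3 - 46) · 16 = 128/3.
Change in consumer surplus = 128/3 - 242/3 = -38.

-38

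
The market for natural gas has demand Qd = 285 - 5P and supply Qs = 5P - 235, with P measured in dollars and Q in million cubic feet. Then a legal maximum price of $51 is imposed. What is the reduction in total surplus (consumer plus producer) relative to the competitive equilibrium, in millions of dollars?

Setting quantity demanded equal to quantity supplied, 285 - 5P = 5P - 235, gives P* = 52 and Q* = 25.
The ceiling of 51 is below the equilibrium price 52, so it binds.
At P = 51: Qd = 285 - 5·51 = 30 and Qs = 5·51 - 235 = 20.
Quantity traded falls to 20. At Q = 20 the demand price is (285 - 20)/5 = 53 and the supply price is (235 + 20)/5 = 51.
Deadweight loss = ½ · (53 - 51) · (25 - 20) = ½ · 2 · 5 = 5.

5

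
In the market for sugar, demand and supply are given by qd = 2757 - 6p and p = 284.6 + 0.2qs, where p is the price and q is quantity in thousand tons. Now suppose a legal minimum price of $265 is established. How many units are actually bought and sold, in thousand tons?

Rearranging supply gives qs = 5p - 1423. Setting quantity demanded equal to quantity supplied, 2757 - 6p = 5p - 1423, gives p* = 380 and q* = 477.
Since 265 is below p* = 380, the floor does not bind and the free-market outcome prevails.

477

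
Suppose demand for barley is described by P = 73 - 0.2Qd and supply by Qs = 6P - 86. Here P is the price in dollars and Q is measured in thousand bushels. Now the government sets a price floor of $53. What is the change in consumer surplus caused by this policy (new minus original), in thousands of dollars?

-1560

Rearranging demand gives Qd = 365 - 5P. In a free market, 365 - 5P = 6P - 86 gives the equilibrium P* = 41, Q* = 160.
Because the floor (53) lies above the market-clearing price, it is binding.
At P = 53: Qd = 365 - 5·53 = 100 and Qs = 6·53 - 86 = 232.
Consumer surplus without the control is ½ · (73 - 41) · 160 = 2560.
With the floor, consumers buy 100 units at 53, so CS = ½ · (73 - 53) · 100 = 1000.
Change in consumer surplus = 1000 - 2560 = -1560.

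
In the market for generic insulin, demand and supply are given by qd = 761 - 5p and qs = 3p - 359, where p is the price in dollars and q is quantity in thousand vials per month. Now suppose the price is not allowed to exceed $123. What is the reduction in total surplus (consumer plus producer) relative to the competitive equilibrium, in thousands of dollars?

Setting quantity demanded equal to quantity supplied, 761 - 5p = 3p - 359, gives p* = 140 and q* = 61.
The ceiling of 123 is below the equilibrium price 140, so it binds.
At p = 123: qd = 761 - 5·123 = 146 and qs = 3·123 - 359 = 10.
Quantity traded falls to 10. At q = 10 the demand price is (761 - 10)/5 = 150.2 and the supply price is (359 + 10)/3 = 123.
Deadweight loss = ½ · (150.2 - 123) · (61 - 10) = ½ · 27.2 · 51 = 693.6.

693.6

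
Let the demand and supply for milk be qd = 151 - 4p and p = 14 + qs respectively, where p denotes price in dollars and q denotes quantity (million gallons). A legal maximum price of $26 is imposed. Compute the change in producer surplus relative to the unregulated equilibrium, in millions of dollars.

Rearranging supply gives qs = p - 14. Without the control the market clears where 151 - 4p = p - 14, i.e. p* = 33 and q* = 19.
Since 26 < 33, the ceiling is binding.
At p = 26: qd = 151 - 4·26 = 47 and qs = 26 - 14 = 12.
Producer surplus without the control is ½ · (33 - 14) · 19 = 180.5.
With the ceiling, producers sell 12 units at 26, so PS = ½ · (26 - 14) · 12 = 72.
Change in producer surplus = 72 - 180.5 = -108.5.

-108.5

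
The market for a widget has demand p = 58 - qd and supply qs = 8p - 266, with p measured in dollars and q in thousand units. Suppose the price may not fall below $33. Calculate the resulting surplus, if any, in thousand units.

Rearranging demand gives qd = 58 - p. In a free market, 58 - p = 8p - 266 gives the equilibrium p* = 36, q* = 22.
The floor of 33 is below the equilibrium price 36, so it is not binding; the market clears at p* = 36, q* = 22.
Since the control does not bind, there is no surplus.

0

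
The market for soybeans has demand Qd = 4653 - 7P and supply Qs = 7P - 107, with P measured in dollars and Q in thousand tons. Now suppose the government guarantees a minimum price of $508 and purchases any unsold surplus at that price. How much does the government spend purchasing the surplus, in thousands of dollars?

1194816

Equilibrium: 4653 - 7P = 7P - 107, so 4760 = 14P and P* = 340, Q* = 2273.
Because the floor (508) lies above the market-clearing price, it is binding.
At P = 508: Qd = 4653 - 7·508 = 1097 and Qs = 7·508 - 107 = 3449.
Surplus = Qs - Qd = 2352.
Government expenditure = surplus × support price = 2352 × 508 = 1194816.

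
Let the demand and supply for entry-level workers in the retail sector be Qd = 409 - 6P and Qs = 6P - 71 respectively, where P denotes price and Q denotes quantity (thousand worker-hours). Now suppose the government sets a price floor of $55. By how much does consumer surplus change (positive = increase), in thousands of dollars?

-1860

Equilibrium: 409 - 6P = 6P - 71, so 480 = 12P and P* = 40, Q* = 169.
Since 55 > 40, the floor is binding.
At P = 55: Qd = 409 - 6·55 = 79 and Qs = 6·55 - 71 = 259.
Consumer surplus without the control is ½ · (409/6 - 40) · 169 = 28561/12.
With the floor, consumers buy 79 units at 55, so CS = ½ · (409/6 - 55) · 79 = 6241/12.
Change in consumer surplus = 6241/12 - 28561/12 = -1860.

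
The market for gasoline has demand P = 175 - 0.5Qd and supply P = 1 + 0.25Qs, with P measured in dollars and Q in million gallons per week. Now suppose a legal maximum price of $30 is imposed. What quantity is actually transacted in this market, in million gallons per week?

Rearranging demand gives Qd = 350 - 2P; rearranging supply gives Qs = 4P - 4. Equilibrium: 350 - 2P = 4P - 4, so 354 = 6P and P* = 59, Q* = 232.
The ceiling of 30 is below the equilibrium price 59, so it binds.
At P = 30: Qd = 350 - 2·30 = 290 and Qs = 4·30 - 4 = 116.
The quantity actually transacted is the short side, supply: 116.

116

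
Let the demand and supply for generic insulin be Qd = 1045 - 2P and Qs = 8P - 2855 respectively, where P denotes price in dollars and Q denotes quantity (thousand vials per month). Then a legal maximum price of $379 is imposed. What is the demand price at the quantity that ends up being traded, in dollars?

434

Without the control the market clears where 1045 - 2P = 8P - 2855, i.e. P* = 390 and Q* = 265.
Because the ceiling (379) lies below the market-clearing price, it is binding.
At P = 379: Qd = 1045 - 2·379 = 287 and Qs = 8·379 - 2855 = 177.
Only 177 units reach the market. On the demand curve, the marginal buyer's willingness to pay at Q = 177 is (1045 - 177)/2 = 434.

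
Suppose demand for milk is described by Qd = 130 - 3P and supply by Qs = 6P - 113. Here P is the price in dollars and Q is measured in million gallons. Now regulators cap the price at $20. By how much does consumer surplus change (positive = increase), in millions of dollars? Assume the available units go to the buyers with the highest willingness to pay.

Without the control the market clears where 130 - 3P = 6P - 113, i.e. P* = 27 and Q* = 49.
The ceiling of 20 is below the equilibrium price 27, so it binds.
At P = 20: Qd = 130 - 3·20 = 70 and Qs = 6·20 - 113 = 7.
Consumer surplus without the control is ½ · (130/3 - 27) · 49 = 2401/6.
With the ceiling, 7 units are sold at 20 (assume they go to the highest-value buyers). The demand price at Q = 7 is 41, so CS = ½ · [(130/3 - 20) + (41 - 20)] · 7 = 931/6.
Change in consumer surplus = 931/6 - 2401/6 = -245.

-245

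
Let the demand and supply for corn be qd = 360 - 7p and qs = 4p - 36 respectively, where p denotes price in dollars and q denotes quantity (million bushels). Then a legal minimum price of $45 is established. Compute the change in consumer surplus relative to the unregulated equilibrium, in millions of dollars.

Without the control the market clears where 360 - 7p = 4p - 36, i.e. p* = 36 and q* = 108.
Since 45 > 36, the floor is binding.
At p = 45: qd = 360 - 7·45 = 45 and qs = 4·45 - 36 = 144.
Consumer surplus without the control is ½ · (360/7 - 36) · 108 = 5832/7.
With the floor, consumers buy 45 units at 45, so CS = ½ · (360/7 - 45) · 45 = 2025/14.
Change in consumer surplus = 2025/14 - 5832/7 = -688.5.

-688.5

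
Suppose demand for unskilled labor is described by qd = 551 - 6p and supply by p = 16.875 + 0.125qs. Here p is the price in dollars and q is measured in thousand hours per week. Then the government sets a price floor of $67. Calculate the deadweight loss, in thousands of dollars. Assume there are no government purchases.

Rearranging supply gives qs = 8p - 135. Without the control the market clears where 551 - 6p = 8p - 135, i.e. p* = 49 and q* = 257.
Since 67 > 49, the floor is binding.
At p = 67: qd = 551 - 6·67 = 149 and qs = 8·67 - 135 = 401.
Quantity traded falls to 149. At q = 149 the demand price is (551 - 149)/6 = 67 and the supply price is (135 + 149)/8 = 35.5.
Deadweight loss = ½ · (67 - 35.5) · (257 - 149) = ½ · 31.5 · 108 = 1701.

1701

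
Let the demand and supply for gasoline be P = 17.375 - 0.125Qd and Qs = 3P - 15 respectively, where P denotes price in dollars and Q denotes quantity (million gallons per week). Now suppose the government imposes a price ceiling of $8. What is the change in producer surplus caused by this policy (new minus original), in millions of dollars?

Rearranging demand gives Qd = 139 - 8P. Equilibrium: 139 - 8P = 3P - 15, so 154 = 11P and P* = 14, Q* = 27.
The ceiling of 8 is below the equilibrium price 14, so it binds.
At P = 8: Qd = 139 - 8·8 = 75 and Qs = 3·8 - 15 = 9.
Producer surplus without the control is ½ · (14 - 5) · 27 = 121.5.
With the ceiling, producers sell 9 units at 8, so PS = ½ · (8 - 5) · 9 = 13.5.
Change in producer surplus = 13.5 - 121.5 = -108.

-108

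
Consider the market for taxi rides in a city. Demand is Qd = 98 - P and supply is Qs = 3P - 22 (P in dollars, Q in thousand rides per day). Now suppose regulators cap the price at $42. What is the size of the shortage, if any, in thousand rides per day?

In a free market, 98 - P = 3P - 22 gives the equilibrium P* = 30, Q* = 68.
The ceiling of 42 is above the equilibrium price 30, so it is not binding; the market clears at P* = 30, Q* = 68.
Since the control does not bind, there is no shortage.

0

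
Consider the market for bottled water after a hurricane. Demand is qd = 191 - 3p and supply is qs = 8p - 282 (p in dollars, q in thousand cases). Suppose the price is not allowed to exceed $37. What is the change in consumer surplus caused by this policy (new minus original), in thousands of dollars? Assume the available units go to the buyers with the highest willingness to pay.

-300

Without the control the market clears where 191 - 3p = 8p - 282, i.e. p* = 43 and q* = 62.
Because the ceiling (37) lies below the market-clearing price, it is binding.
At p = 37: qd = 191 - 3·37 = 80 and qs = 8·37 - 282 = 14.
Consumer surplus without the control is ½ · (191/3 - 43) · 62 = 1922/3.
With the ceiling, 14 units are sold at 37 (assume they go to the highest-value buyers). The demand price at q = 14 is 59, so CS = ½ · [(191/3 - 37) + (59 - 37)] · 14 = 1022/3.
Change in consumer surplus = 1022/3 - 1922/3 = -300.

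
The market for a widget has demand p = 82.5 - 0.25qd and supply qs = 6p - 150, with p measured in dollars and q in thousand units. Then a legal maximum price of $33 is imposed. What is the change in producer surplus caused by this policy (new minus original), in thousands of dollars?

-1395

Rearranging demand gives qd = 330 - 4p. Equilibrium: 330 - 4p = 6p - 150, so 480 = 10p and p* = 48, q* = 138.
The ceiling of 33 is below the equilibrium price 48, so it binds.
At p = 33: qd = 330 - 4·33 = 198 and qs = 6·33 - 150 = 48.
Producer surplus without the control is ½ · (48 - 25) · 138 = 1587.
With the ceiling, producers sell 48 units at 33, so PS = ½ · (33 - 25) · 48 = 192.
Change in producer surplus = 192 - 1587 = -1395.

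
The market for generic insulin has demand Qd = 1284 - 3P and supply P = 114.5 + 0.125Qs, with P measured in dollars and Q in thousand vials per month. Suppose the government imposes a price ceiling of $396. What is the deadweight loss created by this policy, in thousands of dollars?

0

Rearranging supply gives Qs = 8P - 916. In a free market, 1284 - 3P = 8P - 916 gives the equilibrium P* = 200, Q* = 684.
The ceiling of 396 is above the equilibrium price 200, so it is not binding; the market clears at P* = 200, Q* = 684.
Since the control does not bind, no trades are prevented and deadweight loss is zero.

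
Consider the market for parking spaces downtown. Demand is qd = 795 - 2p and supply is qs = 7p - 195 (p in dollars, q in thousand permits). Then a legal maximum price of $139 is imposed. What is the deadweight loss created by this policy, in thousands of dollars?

Equilibrium: 795 - 2p = 7p - 195, so 990 = 9p and p* = 110, q* = 575.
Since 139 is above p* = 110, the ceiling does not bind and the free-market outcome prevails.
Since the control does not bind, no trades are prevented and deadweight loss is zero.

0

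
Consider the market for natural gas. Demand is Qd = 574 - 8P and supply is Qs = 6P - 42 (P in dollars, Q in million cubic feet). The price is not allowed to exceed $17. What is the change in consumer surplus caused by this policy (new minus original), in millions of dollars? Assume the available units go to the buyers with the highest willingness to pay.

Equilibrium: 574 - 8P = 6P - 42, so 616 = 14P and P* = 44, Q* = 222.
Since 17 < 44, the ceiling is binding.
At P = 17: Qd = 574 - 8·17 = 438 and Qs = 6·17 - 42 = 60.
Consumer surplus without the control is ½ · (71.75 - 44) · 222 = 3080.25.
With the ceiling, 60 units are sold at 17 (assume they go to the highest-value buyers). The demand price at Q = 60 is 64.25, so CS = ½ · [(71.75 - 17) + (64.25 - 17)] · 60 = 3060.
Change in consumer surplus = 3060 - 3080.25 = -20.25.

-20.25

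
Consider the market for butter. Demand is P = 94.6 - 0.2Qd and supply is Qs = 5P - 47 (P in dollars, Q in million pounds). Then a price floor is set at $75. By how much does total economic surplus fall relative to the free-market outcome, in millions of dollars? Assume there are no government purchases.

2645

Rearranging demand gives Qd = 473 - 5P. Equilibrium: 473 - 5P = 5P - 47, so 520 = 10P and P* = 52, Q* = 213.
Since 75 > 52, the floor is binding.
At P = 75: Qd = 473 - 5·75 = 98 and Qs = 5·75 - 47 = 328.
Quantity traded falls to 98. At Q = 98 the demand price is (473 - 98)/5 = 75 and the supply price is (47 + 98)/5 = 29.
Deadweight loss = ½ · (75 - 29) · (213 - 98) = ½ · 46 · 115 = 2645.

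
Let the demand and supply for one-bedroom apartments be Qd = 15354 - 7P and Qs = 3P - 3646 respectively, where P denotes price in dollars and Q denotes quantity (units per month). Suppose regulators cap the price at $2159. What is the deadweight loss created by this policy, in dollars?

Without the control the market clears where 15354 - 7P = 3P - 3646, i.e. P* = 1900 and Q* = 2054.
Since 2159 is above P* = 1900, the ceiling does not bind and the free-market outcome prevails.
Since the control does not bind, no trades are prevented and deadweight loss is zero.

0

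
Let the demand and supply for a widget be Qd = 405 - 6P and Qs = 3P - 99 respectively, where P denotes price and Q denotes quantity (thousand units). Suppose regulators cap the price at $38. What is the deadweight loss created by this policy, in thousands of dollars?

Equilibrium: 405 - 6P = 3P - 99, so 504 = 9P and P* = 56, Q* = 69.
The ceiling of 38 is below the equilibrium price 56, so it binds.
At P = 38: Qd = 405 - 6·38 = 177 and Qs = 3·38 - 99 = 15.
Quantity traded falls to 15. At Q = 15 the demand price is (405 - 15)/6 = 65 and the supply price is (99 + 15)/3 = 38.
Deadweight loss = ½ · (65 - 38) · (69 - 15) = ½ · 27 · 54 = 729.

729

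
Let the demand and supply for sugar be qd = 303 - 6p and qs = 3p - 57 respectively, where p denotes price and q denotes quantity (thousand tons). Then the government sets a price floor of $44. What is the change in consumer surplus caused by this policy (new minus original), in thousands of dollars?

Setting quantity demanded equal to quantity supplied, 303 - 6p = 3p - 57, gives p* = 40 and q* = 63.
Because the floor (44) lies above the market-clearing price, it is binding.
At p = 44: qd = 303 - 6·44 = 39 and qs = 3·44 - 57 = 75.
Consumer surplus without the control is ½ · (50.5 - 40) · 63 = 330.75.
With the floor, consumers buy 39 units at 44, so CS = ½ · (50.5 - 44) · 39 = 126.75.
Change in consumer surplus = 126.75 - 330.75 = -204.

-204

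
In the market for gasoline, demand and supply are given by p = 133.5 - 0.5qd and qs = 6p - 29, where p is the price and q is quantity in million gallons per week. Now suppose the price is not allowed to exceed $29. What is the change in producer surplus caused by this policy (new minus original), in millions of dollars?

Rearranging demand gives qd = 267 - 2p. In a free market, 267 - 2p = 6p - 29 gives the equilibrium p* = 37, q* = 193.
Because the ceiling (29) lies below the market-clearing price, it is binding.
At p = 29: qd = 267 - 2·29 = 209 and qs = 6·29 - 29 = 145.
Producer surplus without the control is ½ · (37 - 29/6) · 193 = 37249/12.
With the ceiling, producers sell 145 units at 29, so PS = ½ · (29 - 29/6) · 145 = 21025/12.
Change in producer surplus = 21025/12 - 37249/12 = -1352.

-1352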